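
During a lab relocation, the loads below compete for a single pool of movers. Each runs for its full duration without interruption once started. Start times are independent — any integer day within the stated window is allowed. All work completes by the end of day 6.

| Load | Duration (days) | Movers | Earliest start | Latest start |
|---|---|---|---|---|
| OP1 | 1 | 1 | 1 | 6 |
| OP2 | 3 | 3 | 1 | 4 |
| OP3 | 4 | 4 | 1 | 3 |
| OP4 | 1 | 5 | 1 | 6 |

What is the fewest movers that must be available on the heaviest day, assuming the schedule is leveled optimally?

Early-start (OP1@1, OP2@1, OP3@1, OP4@1) gives peak 13: d1:13  d2:7  d3:7  d4:4  d5:0  d6:0.
Shift OP3→2, OP4→6.
Schedule OP1@1, OP2@1, OP3@2, OP4@6: d1:4  d2:7  d3:7  d4:4  d5:4  d6:5 — peak 7.

7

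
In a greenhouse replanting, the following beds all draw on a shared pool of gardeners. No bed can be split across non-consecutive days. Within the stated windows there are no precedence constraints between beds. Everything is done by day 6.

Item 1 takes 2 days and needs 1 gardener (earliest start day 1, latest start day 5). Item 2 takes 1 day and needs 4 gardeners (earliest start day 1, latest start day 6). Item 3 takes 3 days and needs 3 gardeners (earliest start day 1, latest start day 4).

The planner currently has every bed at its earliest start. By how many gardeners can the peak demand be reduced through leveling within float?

4

Early-start peak: d1:8  d2:4  d3:3  d4:0  d5:0  d6:0 ⇒ 8.
Leveled (Item 1@1, Item 2@3, Item 3@4): d1:1  d2:1  d3:4  d4:3  d5:3  d6:3 ⇒ 4.
Reduction 8 − 4 = 4.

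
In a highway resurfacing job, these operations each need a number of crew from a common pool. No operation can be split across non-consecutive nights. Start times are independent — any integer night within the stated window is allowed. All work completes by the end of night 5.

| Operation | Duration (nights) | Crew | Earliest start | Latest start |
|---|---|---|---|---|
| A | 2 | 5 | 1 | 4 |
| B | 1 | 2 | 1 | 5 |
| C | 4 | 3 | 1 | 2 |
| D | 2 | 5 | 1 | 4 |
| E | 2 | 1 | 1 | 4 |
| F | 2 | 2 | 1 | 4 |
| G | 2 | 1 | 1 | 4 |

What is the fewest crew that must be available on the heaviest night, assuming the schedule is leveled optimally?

10

Early-start (A@1, B@1, C@1, D@1, E@1, F@1, G@1) gives peak 19: n1:19  n2:17  n3:3  n4:3  n5:0.
Shift D→3, E→2, F→4, G→2.
Schedule A@1, B@1, C@1, D@3, E@2, F@4, G@2: n1:10  n2:10  n3:10  n4:10  n5:2 — peak 10.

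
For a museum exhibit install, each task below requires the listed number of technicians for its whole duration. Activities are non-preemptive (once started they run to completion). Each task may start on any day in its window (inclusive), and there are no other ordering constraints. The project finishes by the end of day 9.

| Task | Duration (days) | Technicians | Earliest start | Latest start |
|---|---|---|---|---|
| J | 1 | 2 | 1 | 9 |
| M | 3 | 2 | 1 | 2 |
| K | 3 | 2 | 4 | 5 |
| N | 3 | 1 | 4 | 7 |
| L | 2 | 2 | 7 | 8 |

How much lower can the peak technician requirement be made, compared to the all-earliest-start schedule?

1

Early-start peak: d1:4  d2:2  d3:2  d4:3  d5:3  d6:3  d7:2  d8:2  d9:0 ⇒ 4.
Leveled (J@1, M@2, K@5, N@4, L@8): d1:2  d2:2  d3:2  d4:3  d5:3  d6:3  d7:2  d8:2  d9:2 ⇒ 3.
Reduction 4 − 3 = 1.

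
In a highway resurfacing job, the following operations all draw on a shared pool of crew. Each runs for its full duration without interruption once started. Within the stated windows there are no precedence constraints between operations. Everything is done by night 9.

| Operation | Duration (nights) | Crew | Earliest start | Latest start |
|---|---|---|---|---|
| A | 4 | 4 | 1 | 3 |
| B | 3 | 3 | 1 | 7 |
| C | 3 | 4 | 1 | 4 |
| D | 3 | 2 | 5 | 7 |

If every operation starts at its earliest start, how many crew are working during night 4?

4

At early start, night 4 has: A.
Demand: 4 = 4.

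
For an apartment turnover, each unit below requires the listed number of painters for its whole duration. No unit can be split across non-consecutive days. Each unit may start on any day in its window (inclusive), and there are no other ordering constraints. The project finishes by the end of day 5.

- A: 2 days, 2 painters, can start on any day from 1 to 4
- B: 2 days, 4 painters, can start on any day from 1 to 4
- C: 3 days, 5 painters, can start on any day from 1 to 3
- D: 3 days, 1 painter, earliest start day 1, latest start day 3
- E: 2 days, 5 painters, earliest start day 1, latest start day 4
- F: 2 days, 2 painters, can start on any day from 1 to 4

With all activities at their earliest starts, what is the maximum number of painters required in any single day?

Early-start schedule: A@1, B@1, C@1, D@1, E@1, F@1.
Load per day: day 1: 19, day 2: 19, day 3: 6, day 4: 0, day 5: 0.
Peak is 19.

19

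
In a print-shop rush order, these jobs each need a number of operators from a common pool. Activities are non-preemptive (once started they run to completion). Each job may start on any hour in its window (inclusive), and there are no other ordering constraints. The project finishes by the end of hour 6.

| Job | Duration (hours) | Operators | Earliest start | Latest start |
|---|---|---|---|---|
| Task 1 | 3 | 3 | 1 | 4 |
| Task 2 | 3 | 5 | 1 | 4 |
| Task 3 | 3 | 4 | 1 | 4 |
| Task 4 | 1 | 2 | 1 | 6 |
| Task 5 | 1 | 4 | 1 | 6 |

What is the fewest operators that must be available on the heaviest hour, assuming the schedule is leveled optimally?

Early-start (Task 1@1, Task 2@1, Task 3@1, Task 4@1, Task 5@1) gives peak 18: h1:18  h2:12  h3:12  h4:0  h5:0  h6:0.
Shift Task 3→4, Task 4→4, Task 5→5.
Schedule Task 1@1, Task 2@1, Task 3@4, Task 4@4, Task 5@5: h1:8  h2:8  h3:8  h4:6  h5:8  h6:4 — peak 8.

8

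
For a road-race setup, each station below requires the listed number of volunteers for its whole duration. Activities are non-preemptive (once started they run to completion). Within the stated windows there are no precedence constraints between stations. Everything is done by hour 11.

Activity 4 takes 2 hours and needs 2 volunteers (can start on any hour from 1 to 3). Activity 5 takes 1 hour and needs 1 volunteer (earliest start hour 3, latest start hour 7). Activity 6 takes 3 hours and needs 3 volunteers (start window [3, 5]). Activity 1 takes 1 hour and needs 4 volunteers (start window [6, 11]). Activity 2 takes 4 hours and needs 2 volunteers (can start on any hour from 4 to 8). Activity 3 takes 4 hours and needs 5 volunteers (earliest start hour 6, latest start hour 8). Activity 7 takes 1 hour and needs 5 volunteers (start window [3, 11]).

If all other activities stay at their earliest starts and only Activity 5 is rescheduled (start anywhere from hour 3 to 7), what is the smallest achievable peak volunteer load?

Activity 5@3: h1:2  h2:2  h3:9  h4:5  h5:5  h6:11  h7:7  h8:5  h9:5  h10:0  h11:0 → peak 11
Activity 5@4: h1:2  h2:2  h3:8  h4:6  h5:5  h6:11  h7:7  h8:5  h9:5  h10:0  h11:0 → peak 11
Activity 5@5: h1:2  h2:2  h3:8  h4:5  h5:6  h6:11  h7:7  h8:5  h9:5  h10:0  h11:0 → peak 11
Activity 5@6: h1:2  h2:2  h3:8  h4:5  h5:5  h6:12  h7:7  h8:5  h9:5  h10:0  h11:0 → peak 12
Activity 5@7: h1:2  h2:2  h3:8  h4:5  h5:5  h6:11  h7:8  h8:5  h9:5  h10:0  h11:0 → peak 11
Best is Activity 5@3, peak 11.

11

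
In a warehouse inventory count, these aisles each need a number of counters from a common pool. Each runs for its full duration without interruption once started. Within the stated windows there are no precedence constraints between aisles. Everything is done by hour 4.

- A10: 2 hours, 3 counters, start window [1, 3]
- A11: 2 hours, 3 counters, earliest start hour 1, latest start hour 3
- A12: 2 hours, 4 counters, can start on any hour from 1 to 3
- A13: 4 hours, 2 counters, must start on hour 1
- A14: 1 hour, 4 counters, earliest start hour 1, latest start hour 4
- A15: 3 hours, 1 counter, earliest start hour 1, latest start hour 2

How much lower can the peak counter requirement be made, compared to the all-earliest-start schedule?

7

Early-start peak: h1:17  h2:13  h3:3  h4:2 ⇒ 17.
Leveled (A10@1, A11@1, A12@3, A13@1, A14@4, A15@1): h1:9  h2:9  h3:7  h4:10 ⇒ 10.
Reduction 17 − 10 = 7.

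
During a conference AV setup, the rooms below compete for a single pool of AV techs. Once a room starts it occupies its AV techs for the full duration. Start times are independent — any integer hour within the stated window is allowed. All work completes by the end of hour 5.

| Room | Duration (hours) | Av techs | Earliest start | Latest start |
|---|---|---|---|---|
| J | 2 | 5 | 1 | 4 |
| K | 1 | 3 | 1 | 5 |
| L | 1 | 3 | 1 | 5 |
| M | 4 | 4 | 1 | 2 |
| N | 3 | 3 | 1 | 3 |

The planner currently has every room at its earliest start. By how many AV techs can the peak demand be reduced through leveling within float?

Early-start peak: h1:18  h2:12  h3:7  h4:4  h5:0 ⇒ 18.
Leveled (J@1, K@5, L@5, M@1, N@3): h1:9  h2:9  h3:7  h4:7  h5:9 ⇒ 9.
Reduction 18 − 9 = 9.

9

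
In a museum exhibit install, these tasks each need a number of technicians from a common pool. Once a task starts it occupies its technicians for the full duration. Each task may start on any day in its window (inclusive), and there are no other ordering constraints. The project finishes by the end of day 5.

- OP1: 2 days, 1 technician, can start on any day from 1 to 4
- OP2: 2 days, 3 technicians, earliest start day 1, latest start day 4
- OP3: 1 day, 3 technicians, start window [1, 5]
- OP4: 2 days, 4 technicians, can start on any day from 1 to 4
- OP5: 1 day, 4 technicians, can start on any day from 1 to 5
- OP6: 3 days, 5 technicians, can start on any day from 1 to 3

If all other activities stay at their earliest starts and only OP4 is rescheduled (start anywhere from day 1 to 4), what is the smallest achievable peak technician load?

16

OP4@1: d1:20  d2:13  d3:5  d4:0  d5:0 → peak 20
OP4@2: d1:16  d2:13  d3:9  d4:0  d5:0 → peak 16
OP4@3: d1:16  d2:9  d3:9  d4:4  d5:0 → peak 16
OP4@4: d1:16  d2:9  d3:5  d4:4  d5:4 → peak 16
Best is OP4@2, peak 16.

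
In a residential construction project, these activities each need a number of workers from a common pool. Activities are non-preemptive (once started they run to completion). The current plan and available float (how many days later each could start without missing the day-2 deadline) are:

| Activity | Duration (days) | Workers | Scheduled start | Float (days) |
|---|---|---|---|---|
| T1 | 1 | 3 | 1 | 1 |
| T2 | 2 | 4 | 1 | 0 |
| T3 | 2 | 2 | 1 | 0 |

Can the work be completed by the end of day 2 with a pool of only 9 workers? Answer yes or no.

yes

Schedule T1@1, T2@1, T3@1: d1:9  d2:6 — peak 9 ≤ 9.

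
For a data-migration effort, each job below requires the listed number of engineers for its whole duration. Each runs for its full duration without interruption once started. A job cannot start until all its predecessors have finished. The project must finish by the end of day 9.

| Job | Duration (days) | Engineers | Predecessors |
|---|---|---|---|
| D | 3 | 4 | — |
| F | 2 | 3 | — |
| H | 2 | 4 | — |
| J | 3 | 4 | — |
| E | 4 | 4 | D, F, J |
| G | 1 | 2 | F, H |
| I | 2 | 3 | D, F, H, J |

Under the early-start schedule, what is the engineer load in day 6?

At early start, day 6 has: E.
Demand: 4 = 4.

4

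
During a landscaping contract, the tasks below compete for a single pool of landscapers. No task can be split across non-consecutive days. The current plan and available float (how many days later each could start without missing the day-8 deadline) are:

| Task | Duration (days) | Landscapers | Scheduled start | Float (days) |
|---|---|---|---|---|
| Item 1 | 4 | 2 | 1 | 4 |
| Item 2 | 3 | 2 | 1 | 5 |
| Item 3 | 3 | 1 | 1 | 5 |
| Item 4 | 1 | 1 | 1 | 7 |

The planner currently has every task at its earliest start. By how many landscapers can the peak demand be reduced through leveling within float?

Early-start peak: d1:6  d2:5  d3:5  d4:2  d5:0  d6:0  d7:0  d8:0 ⇒ 6.
Leveled (Item 1@1, Item 2@5, Item 3@1, Item 4@4): d1:3  d2:3  d3:3  d4:3  d5:2  d6:2  d7:2  d8:0 ⇒ 3.
Reduction 6 − 3 = 3.

3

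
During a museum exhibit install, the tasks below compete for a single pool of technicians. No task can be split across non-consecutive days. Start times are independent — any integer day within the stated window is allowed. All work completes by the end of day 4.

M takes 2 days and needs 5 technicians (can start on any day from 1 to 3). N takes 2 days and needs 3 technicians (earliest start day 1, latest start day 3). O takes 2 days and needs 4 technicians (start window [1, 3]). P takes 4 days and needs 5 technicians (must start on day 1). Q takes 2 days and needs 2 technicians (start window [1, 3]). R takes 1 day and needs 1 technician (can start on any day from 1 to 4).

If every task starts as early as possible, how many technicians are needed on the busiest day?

20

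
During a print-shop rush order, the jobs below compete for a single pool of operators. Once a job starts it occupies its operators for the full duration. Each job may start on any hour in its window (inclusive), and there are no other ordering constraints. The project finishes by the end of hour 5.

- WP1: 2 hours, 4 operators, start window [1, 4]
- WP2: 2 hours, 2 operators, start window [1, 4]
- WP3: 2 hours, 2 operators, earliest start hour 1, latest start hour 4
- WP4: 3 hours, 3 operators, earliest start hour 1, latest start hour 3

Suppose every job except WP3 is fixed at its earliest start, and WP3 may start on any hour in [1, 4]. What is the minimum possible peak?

9

WP3@1: h1:11  h2:11  h3:3  h4:0  h5:0 → peak 11
WP3@2: h1:9  h2:11  h3:5  h4:0  h5:0 → peak 11
WP3@3: h1:9  h2:9  h3:5  h4:2  h5:0 → peak 9
WP3@4: h1:9  h2:9  h3:3  h4:2  h5:2 → peak 9
Best is WP3@3, peak 9.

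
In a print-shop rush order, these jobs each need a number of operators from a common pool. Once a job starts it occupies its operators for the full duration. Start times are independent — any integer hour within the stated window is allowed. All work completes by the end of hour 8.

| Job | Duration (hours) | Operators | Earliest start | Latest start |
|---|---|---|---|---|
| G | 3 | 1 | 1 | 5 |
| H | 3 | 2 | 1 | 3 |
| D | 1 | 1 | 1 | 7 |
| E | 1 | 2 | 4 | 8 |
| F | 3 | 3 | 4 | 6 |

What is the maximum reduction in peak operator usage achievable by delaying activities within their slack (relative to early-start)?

Early-start peak: h1:4  h2:3  h3:3  h4:5  h5:3  h6:3  h7:0  h8:0 ⇒ 5.
Leveled (G@1, H@1, D@4, E@4, F@5): h1:3  h2:3  h3:3  h4:3  h5:3  h6:3  h7:3  h8:0 ⇒ 3.
Reduction 5 − 3 = 2.

2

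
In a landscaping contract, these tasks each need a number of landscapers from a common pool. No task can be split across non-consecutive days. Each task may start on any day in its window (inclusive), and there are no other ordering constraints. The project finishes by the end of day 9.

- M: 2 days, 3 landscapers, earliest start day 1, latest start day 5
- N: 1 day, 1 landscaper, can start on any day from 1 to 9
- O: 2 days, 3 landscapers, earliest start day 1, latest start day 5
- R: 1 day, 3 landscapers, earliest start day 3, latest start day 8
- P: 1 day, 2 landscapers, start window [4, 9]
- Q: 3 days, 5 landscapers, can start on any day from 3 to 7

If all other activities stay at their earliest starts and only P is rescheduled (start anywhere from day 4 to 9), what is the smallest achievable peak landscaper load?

8

P@4: d1:7  d2:6  d3:8  d4:7  d5:5  d6:0  d7:0  d8:0  d9:0 → peak 8
P@5: d1:7  d2:6  d3:8  d4:5  d5:7  d6:0  d7:0  d8:0  d9:0 → peak 8
P@6: d1:7  d2:6  d3:8  d4:5  d5:5  d6:2  d7:0  d8:0  d9:0 → peak 8
P@7: d1:7  d2:6  d3:8  d4:5  d5:5  d6:0  d7:2  d8:0  d9:0 → peak 8
P@8: d1:7  d2:6  d3:8  d4:5  d5:5  d6:0  d7:0  d8:2  d9:0 → peak 8
P@9: d1:7  d2:6  d3:8  d4:5  d5:5  d6:0  d7:0  d8:0  d9:2 → peak 8
Best is P@4, peak 8.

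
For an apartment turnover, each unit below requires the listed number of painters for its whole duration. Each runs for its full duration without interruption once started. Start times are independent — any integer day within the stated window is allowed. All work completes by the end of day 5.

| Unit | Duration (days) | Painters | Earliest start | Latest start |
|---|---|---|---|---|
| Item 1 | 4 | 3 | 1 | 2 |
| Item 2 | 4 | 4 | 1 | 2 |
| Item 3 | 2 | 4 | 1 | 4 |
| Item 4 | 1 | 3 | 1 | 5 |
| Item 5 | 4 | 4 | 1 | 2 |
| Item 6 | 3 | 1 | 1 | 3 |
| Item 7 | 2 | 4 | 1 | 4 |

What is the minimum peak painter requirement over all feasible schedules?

Early-start (Item 1@1, Item 2@1, Item 3@1, Item 4@1, Item 5@1, Item 6@1, Item 7@1) gives peak 23: d1:23  d2:20  d3:12  d4:11  d5:0.
Shift Item 5→2, Item 7→3.
Schedule Item 1@1, Item 2@1, Item 3@1, Item 4@1, Item 5@2, Item 6@1, Item 7@3: d1:15  d2:16  d3:16  d4:15  d5:4 — peak 16.

16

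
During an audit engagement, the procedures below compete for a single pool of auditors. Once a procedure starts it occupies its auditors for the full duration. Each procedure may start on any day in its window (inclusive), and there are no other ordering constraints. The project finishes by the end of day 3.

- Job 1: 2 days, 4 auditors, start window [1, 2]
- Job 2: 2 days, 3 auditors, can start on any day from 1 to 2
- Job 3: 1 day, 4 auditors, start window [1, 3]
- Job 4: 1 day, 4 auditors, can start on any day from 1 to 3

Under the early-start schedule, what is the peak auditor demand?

Early-start schedule: Job 1@1, Job 2@1, Job 3@1, Job 4@1.
Load per day: day 1: 15, day 2: 7, day 3: 0.
Peak is 15.

15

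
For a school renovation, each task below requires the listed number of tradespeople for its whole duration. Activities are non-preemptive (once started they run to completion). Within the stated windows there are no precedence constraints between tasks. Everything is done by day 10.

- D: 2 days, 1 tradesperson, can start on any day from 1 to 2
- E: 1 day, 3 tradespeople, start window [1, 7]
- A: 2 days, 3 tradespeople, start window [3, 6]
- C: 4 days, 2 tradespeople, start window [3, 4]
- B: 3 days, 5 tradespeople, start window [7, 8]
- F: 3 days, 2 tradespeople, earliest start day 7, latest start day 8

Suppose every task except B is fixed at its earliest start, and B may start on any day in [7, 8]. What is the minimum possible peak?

7

B@7: d1:4  d2:1  d3:5  d4:5  d5:2  d6:2  d7:7  d8:7  d9:7  d10:0 → peak 7
B@8: d1:4  d2:1  d3:5  d4:5  d5:2  d6:2  d7:2  d8:7  d9:7  d10:5 → peak 7
Best is B@7, peak 7.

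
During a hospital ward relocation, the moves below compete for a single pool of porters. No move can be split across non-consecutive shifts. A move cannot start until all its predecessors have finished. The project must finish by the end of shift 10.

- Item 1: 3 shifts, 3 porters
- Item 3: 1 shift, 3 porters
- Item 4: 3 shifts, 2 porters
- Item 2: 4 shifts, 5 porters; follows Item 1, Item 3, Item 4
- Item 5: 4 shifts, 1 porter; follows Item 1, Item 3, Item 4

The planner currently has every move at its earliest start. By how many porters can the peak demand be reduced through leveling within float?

2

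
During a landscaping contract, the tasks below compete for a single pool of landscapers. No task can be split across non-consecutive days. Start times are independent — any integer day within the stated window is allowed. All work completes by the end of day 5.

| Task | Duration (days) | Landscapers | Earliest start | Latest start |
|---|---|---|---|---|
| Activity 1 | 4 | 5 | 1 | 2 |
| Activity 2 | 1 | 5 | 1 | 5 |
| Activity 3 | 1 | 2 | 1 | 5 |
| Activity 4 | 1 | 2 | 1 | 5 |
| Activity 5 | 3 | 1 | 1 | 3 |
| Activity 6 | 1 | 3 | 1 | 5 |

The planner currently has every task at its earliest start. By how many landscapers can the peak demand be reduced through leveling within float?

Early-start peak: d1:18  d2:6  d3:6  d4:5  d5:0 ⇒ 18.
Leveled (Activity 1@1, Activity 2@5, Activity 3@1, Activity 4@2, Activity 5@1, Activity 6@4): d1:8  d2:8  d3:6  d4:8  d5:5 ⇒ 8.
Reduction 18 − 8 = 10.

10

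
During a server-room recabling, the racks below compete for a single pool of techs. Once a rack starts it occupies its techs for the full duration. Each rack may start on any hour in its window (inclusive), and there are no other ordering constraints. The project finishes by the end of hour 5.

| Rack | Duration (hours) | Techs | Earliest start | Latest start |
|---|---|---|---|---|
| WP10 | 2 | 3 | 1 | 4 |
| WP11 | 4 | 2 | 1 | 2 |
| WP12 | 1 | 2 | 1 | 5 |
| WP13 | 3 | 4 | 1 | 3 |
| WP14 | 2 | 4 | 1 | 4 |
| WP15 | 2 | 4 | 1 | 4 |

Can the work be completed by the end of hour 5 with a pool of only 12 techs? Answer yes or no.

Schedule WP10@1, WP11@1, WP12@1, WP13@3, WP14@2, WP15@4: h1:7  h2:9  h3:10  h4:10  h5:8 — peak 10 ≤ 12.

yes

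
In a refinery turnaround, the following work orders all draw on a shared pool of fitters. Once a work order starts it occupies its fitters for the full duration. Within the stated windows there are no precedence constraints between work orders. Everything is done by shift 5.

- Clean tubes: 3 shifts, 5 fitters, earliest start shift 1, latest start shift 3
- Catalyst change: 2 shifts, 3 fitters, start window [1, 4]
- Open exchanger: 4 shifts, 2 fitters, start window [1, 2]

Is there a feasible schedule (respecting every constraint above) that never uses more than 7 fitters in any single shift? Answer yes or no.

Schedule Clean tubes@1, Catalyst change@4, Open exchanger@1: s1:7  s2:7  s3:7  s4:5  s5:3 — peak 7 ≤ 7.

yes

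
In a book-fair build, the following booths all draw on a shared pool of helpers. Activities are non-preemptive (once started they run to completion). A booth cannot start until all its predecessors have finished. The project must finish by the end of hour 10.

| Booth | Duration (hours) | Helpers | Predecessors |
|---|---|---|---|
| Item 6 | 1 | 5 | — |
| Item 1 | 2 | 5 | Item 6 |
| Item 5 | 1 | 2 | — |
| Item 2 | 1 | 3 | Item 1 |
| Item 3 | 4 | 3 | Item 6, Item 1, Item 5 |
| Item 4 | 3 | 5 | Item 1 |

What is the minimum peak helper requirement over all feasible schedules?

7

Early-start (Item 6@1, Item 1@2, Item 5@1, Item 2@4, Item 3@4, Item 4@4) gives peak 11: h1:7  h2:5  h3:5  h4:11  h5:8  h6:8  h7:3  h8:0  h9:0  h10:0.
Shift Item 4→8.
Schedule Item 6@1, Item 1@2, Item 5@1, Item 2@4, Item 3@4, Item 4@8: h1:7  h2:5  h3:5  h4:6  h5:3  h6:3  h7:3  h8:5  h9:5  h10:5 — peak 7.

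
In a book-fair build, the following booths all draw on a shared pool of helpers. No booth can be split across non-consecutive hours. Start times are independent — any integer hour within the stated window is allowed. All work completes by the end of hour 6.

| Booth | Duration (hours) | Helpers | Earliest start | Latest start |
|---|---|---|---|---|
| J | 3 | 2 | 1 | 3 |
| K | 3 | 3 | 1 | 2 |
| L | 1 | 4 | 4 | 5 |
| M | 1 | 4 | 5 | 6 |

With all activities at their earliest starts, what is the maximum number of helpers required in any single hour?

5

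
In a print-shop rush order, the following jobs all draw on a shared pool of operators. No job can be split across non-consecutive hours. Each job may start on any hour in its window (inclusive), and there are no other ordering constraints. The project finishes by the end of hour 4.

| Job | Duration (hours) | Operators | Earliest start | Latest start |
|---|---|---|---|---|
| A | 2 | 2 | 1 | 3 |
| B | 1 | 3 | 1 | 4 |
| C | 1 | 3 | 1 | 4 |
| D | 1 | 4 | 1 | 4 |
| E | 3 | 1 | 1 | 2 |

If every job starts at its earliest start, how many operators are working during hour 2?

At early start, hour 2 has: A, E.
Demand: 2 + 1 = 3.

3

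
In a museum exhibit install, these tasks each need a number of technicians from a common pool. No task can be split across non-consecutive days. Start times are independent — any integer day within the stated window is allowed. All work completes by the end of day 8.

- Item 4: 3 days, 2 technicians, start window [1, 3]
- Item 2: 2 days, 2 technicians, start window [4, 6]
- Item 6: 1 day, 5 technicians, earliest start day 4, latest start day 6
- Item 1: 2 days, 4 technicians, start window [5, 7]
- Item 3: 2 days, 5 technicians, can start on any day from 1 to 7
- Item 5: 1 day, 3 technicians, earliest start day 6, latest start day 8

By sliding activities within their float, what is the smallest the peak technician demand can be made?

7

Schedule Item 4@1, Item 2@4, Item 6@4, Item 1@5, Item 3@1, Item 5@6: d1:7  d2:7  d3:2  d4:7  d5:6  d6:7  d7:0  d8:0 — peak 7.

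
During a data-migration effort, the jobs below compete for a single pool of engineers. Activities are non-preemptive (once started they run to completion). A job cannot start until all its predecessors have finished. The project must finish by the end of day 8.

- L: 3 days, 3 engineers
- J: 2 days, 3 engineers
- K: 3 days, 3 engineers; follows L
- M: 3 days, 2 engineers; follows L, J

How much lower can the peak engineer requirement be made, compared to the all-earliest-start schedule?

1

Early-start peak: d1:6  d2:6  d3:3  d4:5  d5:5  d6:5  d7:0  d8:0 ⇒ 6.
Leveled (L@1, J@4, K@6, M@6): d1:3  d2:3  d3:3  d4:3  d5:3  d6:5  d7:5  d8:5 ⇒ 5.
Reduction 6 − 5 = 1.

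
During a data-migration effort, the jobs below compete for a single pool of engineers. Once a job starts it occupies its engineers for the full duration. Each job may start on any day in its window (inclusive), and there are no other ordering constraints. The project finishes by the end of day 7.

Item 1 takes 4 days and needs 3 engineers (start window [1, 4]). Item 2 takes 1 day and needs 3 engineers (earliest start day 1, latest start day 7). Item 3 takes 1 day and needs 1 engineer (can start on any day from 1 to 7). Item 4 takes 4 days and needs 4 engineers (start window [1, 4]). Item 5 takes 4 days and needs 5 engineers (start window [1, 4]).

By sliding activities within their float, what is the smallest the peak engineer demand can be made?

12

Early-start (Item 1@1, Item 2@1, Item 3@1, Item 4@1, Item 5@1) gives peak 16: d1:16  d2:12  d3:12  d4:12  d5:0  d6:0  d7:0.
Shift Item 5→2.
Schedule Item 1@1, Item 2@1, Item 3@1, Item 4@1, Item 5@2: d1:11  d2:12  d3:12  d4:12  d5:5  d6:0  d7:0 — peak 12.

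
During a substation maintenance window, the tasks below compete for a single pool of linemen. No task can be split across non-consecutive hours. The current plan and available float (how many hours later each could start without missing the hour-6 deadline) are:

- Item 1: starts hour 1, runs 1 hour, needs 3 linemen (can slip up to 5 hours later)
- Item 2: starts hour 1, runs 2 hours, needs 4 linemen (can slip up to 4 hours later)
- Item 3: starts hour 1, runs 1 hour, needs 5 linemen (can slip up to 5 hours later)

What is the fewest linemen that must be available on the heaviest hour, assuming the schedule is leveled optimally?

5

Early-start (Item 1@1, Item 2@1, Item 3@1) gives peak 12: h1:12  h2:4  h3:0  h4:0  h5:0  h6:0.
Shift Item 2→2, Item 3→4.
Schedule Item 1@1, Item 2@2, Item 3@4: h1:3  h2:4  h3:4  h4:5  h5:0  h6:0 — peak 5.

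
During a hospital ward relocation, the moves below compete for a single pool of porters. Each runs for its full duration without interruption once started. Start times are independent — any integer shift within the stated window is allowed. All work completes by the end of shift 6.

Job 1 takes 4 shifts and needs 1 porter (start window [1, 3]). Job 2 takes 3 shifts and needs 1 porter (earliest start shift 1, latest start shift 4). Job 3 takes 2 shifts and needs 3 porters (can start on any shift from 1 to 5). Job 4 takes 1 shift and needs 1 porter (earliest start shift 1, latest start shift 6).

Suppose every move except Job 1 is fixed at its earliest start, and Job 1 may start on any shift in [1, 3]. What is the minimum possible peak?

5

Job 1@1: s1:6  s2:5  s3:2  s4:1  s5:0  s6:0 → peak 6
Job 1@2: s1:5  s2:5  s3:2  s4:1  s5:1  s6:0 → peak 5
Job 1@3: s1:5  s2:4  s3:2  s4:1  s5:1  s6:1 → peak 5
Best is Job 1@2, peak 5.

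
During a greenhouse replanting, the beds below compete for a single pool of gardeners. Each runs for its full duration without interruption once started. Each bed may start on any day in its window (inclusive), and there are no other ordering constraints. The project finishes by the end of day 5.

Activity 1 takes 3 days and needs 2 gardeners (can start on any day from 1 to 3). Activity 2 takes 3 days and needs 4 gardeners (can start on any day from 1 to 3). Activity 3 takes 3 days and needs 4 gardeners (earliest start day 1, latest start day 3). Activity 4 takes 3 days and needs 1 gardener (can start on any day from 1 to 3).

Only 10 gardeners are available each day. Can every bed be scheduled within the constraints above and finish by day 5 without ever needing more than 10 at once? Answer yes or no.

The minimum achievable peak is 11; 10 < 11, so no feasible schedule stays within the cap.

no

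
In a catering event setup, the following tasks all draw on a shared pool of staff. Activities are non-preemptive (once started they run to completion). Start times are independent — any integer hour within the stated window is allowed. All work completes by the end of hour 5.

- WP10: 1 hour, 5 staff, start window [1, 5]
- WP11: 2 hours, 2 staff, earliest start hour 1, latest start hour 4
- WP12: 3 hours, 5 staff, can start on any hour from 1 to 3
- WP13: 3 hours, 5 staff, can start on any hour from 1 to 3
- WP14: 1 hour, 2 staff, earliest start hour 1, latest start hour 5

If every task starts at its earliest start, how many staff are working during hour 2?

12

At early start, hour 2 has: WP11, WP12, WP13.
Demand: 2 + 5 + 5 = 12.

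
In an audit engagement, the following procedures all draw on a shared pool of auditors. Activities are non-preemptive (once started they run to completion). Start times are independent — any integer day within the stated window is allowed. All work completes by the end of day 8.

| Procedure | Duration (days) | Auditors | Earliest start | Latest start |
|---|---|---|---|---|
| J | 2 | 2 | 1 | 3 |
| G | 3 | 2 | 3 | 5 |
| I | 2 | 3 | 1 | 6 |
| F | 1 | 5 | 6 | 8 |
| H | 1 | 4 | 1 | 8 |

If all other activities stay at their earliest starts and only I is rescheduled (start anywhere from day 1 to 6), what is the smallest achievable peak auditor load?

6

I@1: d1:9  d2:5  d3:2  d4:2  d5:2  d6:5  d7:0  d8:0 → peak 9
I@2: d1:6  d2:5  d3:5  d4:2  d5:2  d6:5  d7:0  d8:0 → peak 6
I@3: d1:6  d2:2  d3:5  d4:5  d5:2  d6:5  d7:0  d8:0 → peak 6
I@4: d1:6  d2:2  d3:2  d4:5  d5:5  d6:5  d7:0  d8:0 → peak 6
I@5: d1:6  d2:2  d3:2  d4:2  d5:5  d6:8  d7:0  d8:0 → peak 8
I@6: d1:6  d2:2  d3:2  d4:2  d5:2  d6:8  d7:3  d8:0 → peak 8
Best is I@2, peak 6.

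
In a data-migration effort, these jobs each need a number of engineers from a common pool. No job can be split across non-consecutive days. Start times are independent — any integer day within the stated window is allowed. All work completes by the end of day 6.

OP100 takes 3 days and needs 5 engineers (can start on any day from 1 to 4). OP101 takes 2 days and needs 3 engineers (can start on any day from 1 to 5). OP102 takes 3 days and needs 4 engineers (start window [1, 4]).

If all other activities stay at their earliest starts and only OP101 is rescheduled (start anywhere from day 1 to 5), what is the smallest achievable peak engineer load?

9

OP101@1: d1:12  d2:12  d3:9  d4:0  d5:0  d6:0 → peak 12
OP101@2: d1:9  d2:12  d3:12  d4:0  d5:0  d6:0 → peak 12
OP101@3: d1:9  d2:9  d3:12  d4:3  d5:0  d6:0 → peak 12
OP101@4: d1:9  d2:9  d3:9  d4:3  d5:3  d6:0 → peak 9
OP101@5: d1:9  d2:9  d3:9  d4:0  d5:3  d6:3 → peak 9
Best is OP101@4, peak 9.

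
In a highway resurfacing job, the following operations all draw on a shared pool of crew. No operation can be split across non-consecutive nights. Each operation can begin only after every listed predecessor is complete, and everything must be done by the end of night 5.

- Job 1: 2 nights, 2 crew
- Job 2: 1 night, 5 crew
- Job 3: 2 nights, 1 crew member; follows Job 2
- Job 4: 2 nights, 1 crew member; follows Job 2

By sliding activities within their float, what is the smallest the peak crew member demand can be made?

Early-start (Job 1@1, Job 2@1, Job 3@2, Job 4@2) gives peak 7: n1:7  n2:4  n3:2  n4:0  n5:0.
Shift Job 2→3, Job 3→4, Job 4→4.
Schedule Job 1@1, Job 2@3, Job 3@4, Job 4@4: n1:2  n2:2  n3:5  n4:2  n5:2 — peak 5.

5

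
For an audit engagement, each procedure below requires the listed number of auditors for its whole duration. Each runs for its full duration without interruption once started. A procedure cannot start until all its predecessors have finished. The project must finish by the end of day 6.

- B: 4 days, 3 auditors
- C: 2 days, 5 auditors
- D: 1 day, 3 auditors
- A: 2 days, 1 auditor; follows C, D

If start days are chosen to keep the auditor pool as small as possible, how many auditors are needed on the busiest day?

6

Early-start (B@1, C@1, D@1, A@3) gives peak 11: d1:11  d2:8  d3:4  d4:4  d5:0  d6:0.
Shift B→3, D→3, A→4.
Schedule B@3, C@1, D@3, A@4: d1:5  d2:5  d3:6  d4:4  d5:4  d6:3 — peak 6.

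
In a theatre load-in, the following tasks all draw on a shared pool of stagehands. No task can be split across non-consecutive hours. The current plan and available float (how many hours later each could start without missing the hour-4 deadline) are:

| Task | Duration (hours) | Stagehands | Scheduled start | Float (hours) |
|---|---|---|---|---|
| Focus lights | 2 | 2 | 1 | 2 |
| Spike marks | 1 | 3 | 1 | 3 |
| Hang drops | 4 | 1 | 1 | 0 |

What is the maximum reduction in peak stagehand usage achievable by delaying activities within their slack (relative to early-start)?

2

Early-start peak: h1:6  h2:3  h3:1  h4:1 ⇒ 6.
Leveled (Focus lights@1, Spike marks@3, Hang drops@1): h1:3  h2:3  h3:4  h4:1 ⇒ 4.
Reduction 6 − 4 = 2.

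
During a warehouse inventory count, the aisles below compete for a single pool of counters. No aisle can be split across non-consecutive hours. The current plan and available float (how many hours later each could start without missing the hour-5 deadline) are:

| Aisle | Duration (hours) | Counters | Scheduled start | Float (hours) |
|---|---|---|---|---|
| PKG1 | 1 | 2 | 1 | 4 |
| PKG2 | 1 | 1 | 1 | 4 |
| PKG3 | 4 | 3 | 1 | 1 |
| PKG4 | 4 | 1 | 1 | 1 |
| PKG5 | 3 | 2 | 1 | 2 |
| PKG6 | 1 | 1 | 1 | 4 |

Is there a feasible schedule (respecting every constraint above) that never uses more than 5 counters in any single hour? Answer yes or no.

Total counter-hours = 26; over 5 hours the average is 26/5 > 5, so some hour must exceed 5.

no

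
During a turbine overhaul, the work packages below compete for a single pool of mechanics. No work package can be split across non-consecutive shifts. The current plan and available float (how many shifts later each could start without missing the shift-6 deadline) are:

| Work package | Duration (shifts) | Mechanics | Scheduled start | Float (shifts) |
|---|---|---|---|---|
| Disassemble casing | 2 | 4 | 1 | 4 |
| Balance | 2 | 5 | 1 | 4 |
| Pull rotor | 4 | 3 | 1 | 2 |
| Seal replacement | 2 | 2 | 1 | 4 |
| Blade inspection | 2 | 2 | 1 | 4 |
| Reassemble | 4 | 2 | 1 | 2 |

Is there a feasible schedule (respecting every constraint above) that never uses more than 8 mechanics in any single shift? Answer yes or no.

Schedule Disassemble casing@1, Balance@5, Pull rotor@3, Seal replacement@1, Blade inspection@3, Reassemble@1: s1:8  s2:8  s3:7  s4:7  s5:8  s6:8 — peak 8 ≤ 8.

yes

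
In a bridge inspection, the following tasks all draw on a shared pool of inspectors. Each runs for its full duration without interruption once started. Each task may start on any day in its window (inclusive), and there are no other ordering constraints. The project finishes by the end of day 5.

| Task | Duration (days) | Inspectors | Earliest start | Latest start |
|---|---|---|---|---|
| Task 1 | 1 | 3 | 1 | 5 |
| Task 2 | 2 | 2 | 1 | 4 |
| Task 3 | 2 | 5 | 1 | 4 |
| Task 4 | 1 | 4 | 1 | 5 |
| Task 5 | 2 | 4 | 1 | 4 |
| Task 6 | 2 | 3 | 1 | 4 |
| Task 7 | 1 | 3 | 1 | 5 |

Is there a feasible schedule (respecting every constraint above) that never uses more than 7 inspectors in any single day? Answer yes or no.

no

Total inspector-days = 38; over 5 days the average is 38/5 > 7, so some day must exceed 7.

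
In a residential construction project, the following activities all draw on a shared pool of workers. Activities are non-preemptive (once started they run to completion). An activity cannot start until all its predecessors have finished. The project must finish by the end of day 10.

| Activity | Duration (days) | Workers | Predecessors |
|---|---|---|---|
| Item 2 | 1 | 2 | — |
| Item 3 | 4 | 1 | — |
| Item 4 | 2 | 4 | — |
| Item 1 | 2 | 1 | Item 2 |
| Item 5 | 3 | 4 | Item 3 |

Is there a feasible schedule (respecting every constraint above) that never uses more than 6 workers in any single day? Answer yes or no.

Schedule Item 2@1, Item 3@1, Item 4@5, Item 1@2, Item 5@7: d1:3  d2:2  d3:2  d4:1  d5:4  d6:4  d7:4  d8:4  d9:4  d10:0 — peak 4 ≤ 6.

yes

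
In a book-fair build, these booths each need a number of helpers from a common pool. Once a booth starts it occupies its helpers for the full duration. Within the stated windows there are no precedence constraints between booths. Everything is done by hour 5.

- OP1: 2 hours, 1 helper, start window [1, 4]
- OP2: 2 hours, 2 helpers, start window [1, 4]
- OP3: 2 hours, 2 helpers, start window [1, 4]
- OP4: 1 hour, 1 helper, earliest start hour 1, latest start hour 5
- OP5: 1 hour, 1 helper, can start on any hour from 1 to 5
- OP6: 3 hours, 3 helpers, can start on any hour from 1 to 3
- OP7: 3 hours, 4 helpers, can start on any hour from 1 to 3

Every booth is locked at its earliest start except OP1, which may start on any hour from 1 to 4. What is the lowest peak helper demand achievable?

OP1@1: h1:14  h2:12  h3:7  h4:0  h5:0 → peak 14
OP1@2: h1:13  h2:12  h3:8  h4:0  h5:0 → peak 13
OP1@3: h1:13  h2:11  h3:8  h4:1  h5:0 → peak 13
OP1@4: h1:13  h2:11  h3:7  h4:1  h5:1 → peak 13
Best is OP1@2, peak 13.

13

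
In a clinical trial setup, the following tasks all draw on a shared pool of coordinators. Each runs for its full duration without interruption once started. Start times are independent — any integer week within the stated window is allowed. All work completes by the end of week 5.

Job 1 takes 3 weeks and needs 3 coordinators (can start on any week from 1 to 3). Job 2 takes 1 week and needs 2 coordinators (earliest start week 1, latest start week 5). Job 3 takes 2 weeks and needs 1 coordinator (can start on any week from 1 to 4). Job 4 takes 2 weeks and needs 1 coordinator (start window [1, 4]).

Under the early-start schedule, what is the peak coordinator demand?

Early-start schedule: Job 1@1, Job 2@1, Job 3@1, Job 4@1.
Load per week: week 1: 7, week 2: 5, week 3: 3, week 4: 0, week 5: 0.
Peak is 7.

7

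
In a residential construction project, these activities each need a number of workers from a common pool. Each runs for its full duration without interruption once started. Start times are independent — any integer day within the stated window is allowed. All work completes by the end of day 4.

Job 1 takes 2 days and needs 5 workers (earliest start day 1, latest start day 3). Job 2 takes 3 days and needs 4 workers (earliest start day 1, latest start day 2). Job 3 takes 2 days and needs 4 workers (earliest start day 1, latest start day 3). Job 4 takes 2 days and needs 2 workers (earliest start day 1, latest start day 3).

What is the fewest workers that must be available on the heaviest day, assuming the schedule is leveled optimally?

Early-start (Job 1@1, Job 2@1, Job 3@1, Job 4@1) gives peak 15: d1:15  d2:15  d3:4  d4:0.
Shift Job 3→3, Job 4→3.
Schedule Job 1@1, Job 2@1, Job 3@3, Job 4@3: d1:9  d2:9  d3:10  d4:6 — peak 10.

10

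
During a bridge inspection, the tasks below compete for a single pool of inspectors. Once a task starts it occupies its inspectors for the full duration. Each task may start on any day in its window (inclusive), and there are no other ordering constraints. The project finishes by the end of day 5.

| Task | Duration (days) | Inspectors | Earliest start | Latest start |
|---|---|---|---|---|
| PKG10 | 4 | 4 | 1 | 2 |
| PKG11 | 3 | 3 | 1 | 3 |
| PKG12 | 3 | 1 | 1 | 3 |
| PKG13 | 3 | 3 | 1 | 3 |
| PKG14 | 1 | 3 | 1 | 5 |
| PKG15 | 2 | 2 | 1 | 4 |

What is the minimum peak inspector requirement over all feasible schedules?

Early-start (PKG10@1, PKG11@1, PKG12@1, PKG13@1, PKG14@1, PKG15@1) gives peak 16: d1:16  d2:13  d3:11  d4:4  d5:0.
Shift PKG14→4, PKG15→4.
Schedule PKG10@1, PKG11@1, PKG12@1, PKG13@1, PKG14@4, PKG15@4: d1:11  d2:11  d3:11  d4:9  d5:2 — peak 11.

11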